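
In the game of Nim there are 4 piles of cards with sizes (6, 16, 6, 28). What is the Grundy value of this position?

12

Compute the nim-sum pairwise:
6 ⊕ 16 = 22
22 ⊕ 6 = 16
16 ⊕ 28 = 12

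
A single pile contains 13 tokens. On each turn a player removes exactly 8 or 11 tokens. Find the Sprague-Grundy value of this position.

1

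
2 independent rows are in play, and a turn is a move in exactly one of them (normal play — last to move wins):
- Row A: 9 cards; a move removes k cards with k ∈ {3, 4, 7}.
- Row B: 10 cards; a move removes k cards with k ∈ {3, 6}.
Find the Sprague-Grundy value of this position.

For row A, compute g(0), g(1), … with moves {3, 4, 7}:
k:     0  1  2  3  4  5  6  7  8  9
g(k):  0  0  0  1  1  1  2  2  2  3
So g(9) = 3.
Build the Grundy sequence for row B with g(k) = mex{g(k−s) : s ∈ {3, 6}, s ≤ k}:
g(0) = mex{} = 0
g(1) = mex{} = 0
g(2) = mex{} = 0
g(3) = mex{0} = 1
g(4) = mex{0} = 1
g(5) = mex{0} = 1
g(6) = mex{0,1} = 2
g(7) = mex{0,1} = 2
g(8) = mex{0,1} = 2
g(9) = mex{1,2} = 0
g(10) = mex{1,2} = 0
So g(10) = 0.
By the Sprague-Grundy theorem, the Grundy value of a sum of independent games is the XOR of the component values.
Combined value = 3 XOR 0 = 3.

3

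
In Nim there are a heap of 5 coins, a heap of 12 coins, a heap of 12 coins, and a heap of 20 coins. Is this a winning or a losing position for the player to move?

Nim-sum: 5 ^ 12 ^ 12 ^ 20 = 17.
The nim-sum is 17 ≠ 0, so this is an N-position: the player to move can win.

Winning position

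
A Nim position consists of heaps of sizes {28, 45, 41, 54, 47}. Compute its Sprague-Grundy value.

Write each in binary and XOR column by column:
  011100  (28)
  101101  (45)
  101001  (41)
  110110  (54)
  101111  (47)
  ------
  000001  (1)

1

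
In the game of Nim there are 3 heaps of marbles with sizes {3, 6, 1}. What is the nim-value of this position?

4

Nim-sum: 3 XOR 6 XOR 1 = 4.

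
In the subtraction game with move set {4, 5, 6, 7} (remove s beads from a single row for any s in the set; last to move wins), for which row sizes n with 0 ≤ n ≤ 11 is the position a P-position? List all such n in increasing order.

0, 1, 2, 3, 11

Compute g(0), g(1), … for moves {4, 5, 6, 7}:
g(0) = mex{} = 0
g(1) = mex{} = 0
g(2) = mex{} = 0
g(3) = mex{} = 0
g(4) = mex{0} = 1
g(5) = mex{0} = 1
g(6) = mex{0} = 1
g(7) = mex{0} = 1
g(8) = mex{0,1} = 2
g(9) = mex{0,1} = 2
g(10) = mex{0,1} = 2
g(11) = mex{1} = 0
The P-positions (g = 0) in 0..11 are 0, 1, 2, 3, 11.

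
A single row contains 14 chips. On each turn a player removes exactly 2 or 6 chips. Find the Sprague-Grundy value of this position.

1

Build the Grundy sequence with g(k) = mex{g(k−s) : s ∈ {2, 6}, s ≤ k}:
k:     0  1  2  3  4  5  6  7  8  9 10 11 12 13 14
g(k):  0  0  1  1  0  0  1  1  0  0  1  1  0  0  1
So g(14) = 1.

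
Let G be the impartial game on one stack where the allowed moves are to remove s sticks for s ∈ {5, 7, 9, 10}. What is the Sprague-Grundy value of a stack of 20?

Grundy values for subtraction set {5, 7, 9, 10}:
k:     0  1  2  3  4  5  6  7  8  9 10 11 12 13 14 15 16 17 18 19 20
g(k):  0  0  0  0  0  1  1  1  1  1  2  2  2  2  2  0  0  0  0  0  1
So g(20) = 1.

1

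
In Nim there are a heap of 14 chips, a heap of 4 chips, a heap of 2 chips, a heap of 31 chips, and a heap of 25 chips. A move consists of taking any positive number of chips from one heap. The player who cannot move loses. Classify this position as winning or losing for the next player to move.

Winning position

Compute the nim-sum pairwise:
14 ^ 4 = 10
10 ^ 2 = 8
8 ^ 31 = 23
23 ^ 25 = 14
The nim-sum is 14 ≠ 0, so this is an N-position: the player to move can win.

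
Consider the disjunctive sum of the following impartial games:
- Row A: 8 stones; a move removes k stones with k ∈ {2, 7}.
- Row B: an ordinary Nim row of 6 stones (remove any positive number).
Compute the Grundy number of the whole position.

For row A, compute g(0), g(1), … with moves {2, 7}:
k:     0  1  2  3  4  5  6  7  8
g(k):  0  0  1  1  0  0  1  1  2
So g(8) = 2.
Row B is a plain Nim row of size 6, so its Grundy value is 6.
By the Sprague-Grundy theorem, the Grundy value of a sum of independent games is the XOR of the component values.
Combined value = 2 XOR 6 = 4.

4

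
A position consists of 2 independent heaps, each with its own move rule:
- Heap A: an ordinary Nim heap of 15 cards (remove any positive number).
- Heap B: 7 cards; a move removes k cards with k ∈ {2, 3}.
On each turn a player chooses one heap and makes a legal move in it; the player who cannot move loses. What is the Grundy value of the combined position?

Heap A is a plain Nim heap of size 15, so its Grundy value is 15.
Grundy values for heap B (subtraction set {2, 3}):
g(0) = mex{} = 0
g(1) = mex{} = 0
g(2) = mex{0} = 1
g(3) = mex{0} = 1
g(4) = mex{0,1} = 2
g(5) = mex{1} = 0
g(6) = mex{1,2} = 0
g(7) = mex{0,2} = 1
So g(7) = 1.
By the Sprague-Grundy theorem, the Grundy value of a sum of independent games is the XOR of the component values.
Combined value = 15 ⊕ 1 = 14.

14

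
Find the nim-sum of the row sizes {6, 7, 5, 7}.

3

Nim-sum: 6 ^ 7 ^ 5 ^ 7 = 3.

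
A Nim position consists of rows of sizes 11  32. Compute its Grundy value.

43

Nim-sum: 11 ^ 32 = 43.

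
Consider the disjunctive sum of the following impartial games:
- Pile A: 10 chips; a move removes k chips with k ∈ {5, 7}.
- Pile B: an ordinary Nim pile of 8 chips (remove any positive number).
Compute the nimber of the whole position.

Grundy values for pile A (subtraction set {5, 7}):
g(0) = mex{} = 0
g(1) = mex{} = 0
g(2) = mex{} = 0
g(3) = mex{} = 0
g(4) = mex{} = 0
g(5) = mex{0} = 1
g(6) = mex{0} = 1
g(7) = mex{0} = 1
g(8) = mex{0} = 1
g(9) = mex{0} = 1
g(10) = mex{0,1} = 2
So g(10) = 2.
Pile B is a plain Nim pile of size 8, so its Grundy value is 8.
By the Sprague-Grundy theorem, the Grundy value of a sum of independent games is the XOR of the component values.
Combined value = 2 XOR 8 = 10.

10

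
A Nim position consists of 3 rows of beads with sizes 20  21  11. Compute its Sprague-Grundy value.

Bitwise XOR of the heap sizes:
  10100  (20)
  10101  (21)
  01011  (11)
  -----
  01010  (10)

10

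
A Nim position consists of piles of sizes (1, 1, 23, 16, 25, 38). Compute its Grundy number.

56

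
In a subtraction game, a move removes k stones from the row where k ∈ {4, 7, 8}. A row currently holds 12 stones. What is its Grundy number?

0

Grundy values for subtraction set {4, 7, 8}:
k:     0  1  2  3  4  5  6  7  8  9 10 11 12
g(k):  0  0  0  0  1  1  1  1  2  2  2  2  0
So g(12) = 0.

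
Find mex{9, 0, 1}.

2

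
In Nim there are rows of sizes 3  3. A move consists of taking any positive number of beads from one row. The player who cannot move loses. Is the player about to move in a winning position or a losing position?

Losing position

Bitwise XOR of the heap sizes:
  11  (3)
  11  (3)
  --
  00  (0)
The nim-sum is 0, so this is a P-position: the player to move is in a losing position under optimal play.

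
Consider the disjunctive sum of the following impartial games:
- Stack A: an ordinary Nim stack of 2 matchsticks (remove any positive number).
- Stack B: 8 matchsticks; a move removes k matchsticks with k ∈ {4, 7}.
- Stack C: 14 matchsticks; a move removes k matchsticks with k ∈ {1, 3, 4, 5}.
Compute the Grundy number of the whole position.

2

Stack A is a plain Nim stack of size 2, so its Grundy value is 2.
Build the Grundy sequence for stack B with g(k) = mex{g(k−s) : s ∈ {4, 7}, s ≤ k}:
g(0) = mex{} = 0
g(1) = mex{} = 0
g(2) = mex{} = 0
g(3) = mex{} = 0
g(4) = mex{0} = 1
g(5) = mex{0} = 1
g(6) = mex{0} = 1
g(7) = mex{0} = 1
g(8) = mex{0,1} = 2
So g(8) = 2.
Build the Grundy sequence for stack C with g(k) = mex{g(k−s) : s ∈ {1, 3, 4, 5}, s ≤ k}:
k:     0  1  2  3  4  5  6  7  8  9 10 11 12 13 14
g(k):  0  1  0  1  2  3  2  3  0  1  0  1  2  3  2
So g(14) = 2.
By the Sprague-Grundy theorem, the Grundy value of a sum of independent games is the XOR of the component values.
Combined value = 2 ⊕ 2 ⊕ 2 = 2.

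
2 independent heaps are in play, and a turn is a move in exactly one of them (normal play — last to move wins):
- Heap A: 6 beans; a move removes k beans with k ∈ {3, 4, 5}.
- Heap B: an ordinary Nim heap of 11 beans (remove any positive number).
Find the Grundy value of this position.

9

For heap A, compute g(0), g(1), … with moves {3, 4, 5}:
g(0) = mex{} = 0
g(1) = mex{} = 0
g(2) = mex{} = 0
g(3) = mex{0} = 1
g(4) = mex{0} = 1
g(5) = mex{0} = 1
g(6) = mex{0,1} = 2
So g(6) = 2.
Heap B is a plain Nim heap of size 11, so its Grundy value is 11.
The value of a disjunctive sum is the nim-sum of the parts.
Combined value = 2 ⊕ 11 = 9.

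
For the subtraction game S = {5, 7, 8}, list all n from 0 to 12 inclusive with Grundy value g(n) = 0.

0, 1, 2, 3, 4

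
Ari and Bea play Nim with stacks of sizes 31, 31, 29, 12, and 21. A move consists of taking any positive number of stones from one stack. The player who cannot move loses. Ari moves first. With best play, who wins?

Compute the nim-sum pairwise:
31 XOR 31 = 0
0 XOR 29 = 29
29 XOR 12 = 17
17 XOR 21 = 4
The nim-sum is 4 ≠ 0, so this is an N-position: the player to move can win; Ari has a winning move.

Ari wins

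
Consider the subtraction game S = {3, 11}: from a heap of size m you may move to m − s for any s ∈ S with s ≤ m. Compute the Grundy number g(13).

Compute g(0), g(1), … for moves {3, 11}:
k:     0  1  2  3  4  5  6  7  8  9 10 11 12 13
g(k):  0  0  0  1  1  1  0  0  0  1  1  1  2  2
So g(13) = 2.

2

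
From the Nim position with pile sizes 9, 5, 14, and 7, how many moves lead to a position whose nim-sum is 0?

3

Compute the nim-sum pairwise:
9 ^ 5 = 12
12 ^ 14 = 2
2 ^ 7 = 5
The overall nim-sum is X = 5. A pile of size p has a winning move iff p XOR X < p (reduce it to p XOR X).
  9: 9 XOR 5 = 12 ≥ 9 — no move.
  5: 5 XOR 5 = 0 < 5 — winning move (to 0).
  14: 14 XOR 5 = 11 < 14 — winning move (to 11).
  7: 7 XOR 5 = 2 < 7 — winning move (to 2).
That gives 3 winning moves.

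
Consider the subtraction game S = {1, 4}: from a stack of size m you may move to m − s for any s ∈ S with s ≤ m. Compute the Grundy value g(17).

0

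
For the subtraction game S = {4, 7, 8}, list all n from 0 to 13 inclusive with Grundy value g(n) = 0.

Grundy values for subtraction set {4, 7, 8}:
k:     0  1  2  3  4  5  6  7  8  9 10 11 12 13
g(k):  0  0  0  0  1  1  1  1  2  2  2  2  0  0
The P-positions (g = 0) in 0..13 are 0, 1, 2, 3, 12, 13.

0, 1, 2, 3, 12, 13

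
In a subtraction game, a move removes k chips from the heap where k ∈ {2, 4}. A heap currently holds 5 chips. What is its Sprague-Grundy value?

2

Grundy values for subtraction set {2, 4}:
k:     0  1  2  3  4  5
g(k):  0  0  1  1  2  2
So g(5) = 2.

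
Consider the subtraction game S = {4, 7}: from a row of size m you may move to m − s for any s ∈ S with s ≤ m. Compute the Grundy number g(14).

0

Compute g(0), g(1), … for moves {4, 7}:
k:     0  1  2  3  4  5  6  7  8  9 10 11 12 13 14
g(k):  0  0  0  0  1  1  1  1  2  2  2  0  0  0  0
So g(14) = 0.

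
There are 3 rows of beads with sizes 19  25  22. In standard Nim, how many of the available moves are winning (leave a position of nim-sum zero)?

3

Nim-sum: 19 ^ 25 ^ 22 = 28.
The overall nim-sum is X = 28. A row of size p has a winning move iff p XOR X < p (reduce it to p XOR X).
  19: 19 XOR 28 = 15 < 19 — winning move (to 15).
  25: 25 XOR 28 = 5 < 25 — winning move (to 5).
  22: 22 XOR 28 = 10 < 22 — winning move (to 10).
That gives 3 winning moves.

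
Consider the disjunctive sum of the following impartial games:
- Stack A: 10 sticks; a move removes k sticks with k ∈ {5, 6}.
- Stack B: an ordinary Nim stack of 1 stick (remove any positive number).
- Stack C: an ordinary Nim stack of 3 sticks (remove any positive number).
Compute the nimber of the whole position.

For stack A, compute g(0), g(1), … with moves {5, 6}:
g(0) = mex{} = 0
g(1) = mex{} = 0
g(2) = mex{} = 0
g(3) = mex{} = 0
g(4) = mex{} = 0
g(5) = mex{0} = 1
g(6) = mex{0} = 1
g(7) = mex{0} = 1
g(8) = mex{0} = 1
g(9) = mex{0} = 1
g(10) = mex{0,1} = 2
So g(10) = 2.
Stack B is a plain Nim stack of size 1, so its Grundy value is 1.
Stack C is a plain Nim stack of size 3, so its Grundy value is 3.
The value of a disjunctive sum is the nim-sum of the parts.
Combined value = 2 ⊕ 1 ⊕ 3 = 0.

0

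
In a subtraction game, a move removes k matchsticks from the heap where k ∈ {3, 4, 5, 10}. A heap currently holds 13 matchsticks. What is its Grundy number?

2

Compute g(0), g(1), … for moves {3, 4, 5, 10}:
g(0) = mex{} = 0
g(1) = mex{} = 0
g(2) = mex{} = 0
g(3) = mex{0} = 1
g(4) = mex{0} = 1
g(5) = mex{0} = 1
g(6) = mex{0,1} = 2
g(7) = mex{0,1} = 2
g(8) = mex{1} = 0
g(9) = mex{1,2} = 0
g(10) = mex{0,1,2} = 3
g(11) = mex{0,2} = 1
g(12) = mex{0,2} = 1
g(13) = mex{0,1,3} = 2
So g(13) = 2.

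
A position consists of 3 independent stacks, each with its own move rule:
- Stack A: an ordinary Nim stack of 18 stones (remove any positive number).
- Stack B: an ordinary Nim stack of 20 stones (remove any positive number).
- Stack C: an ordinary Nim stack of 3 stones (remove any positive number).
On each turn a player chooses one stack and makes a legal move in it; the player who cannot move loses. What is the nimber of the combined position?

Stack A is a plain Nim stack of size 18, so its Grundy value is 18.
Stack B is a plain Nim stack of size 20, so its Grundy value is 20.
Stack C is a plain Nim stack of size 3, so its Grundy value is 3.
The value of a disjunctive sum is the nim-sum of the parts.
Combined value = 18 ⊕ 20 ⊕ 3 = 5.

5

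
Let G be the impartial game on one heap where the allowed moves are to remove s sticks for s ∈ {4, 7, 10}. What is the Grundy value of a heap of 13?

3

Build the Grundy sequence with g(k) = mex{g(k−s) : s ∈ {4, 7, 10}, s ≤ k}:
g(0) = mex{} = 0
g(1) = mex{} = 0
g(2) = mex{} = 0
g(3) = mex{} = 0
g(4) = mex{0} = 1
g(5) = mex{0} = 1
g(6) = mex{0} = 1
g(7) = mex{0} = 1
g(8) = mex{0,1} = 2
g(9) = mex{0,1} = 2
g(10) = mex{0,1} = 2
g(11) = mex{0,1} = 2
g(12) = mex{0,1,2} = 3
g(13) = mex{0,1,2} = 3
So g(13) = 3.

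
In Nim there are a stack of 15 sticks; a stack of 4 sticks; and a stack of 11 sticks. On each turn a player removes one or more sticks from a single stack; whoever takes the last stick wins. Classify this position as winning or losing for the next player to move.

In binary:
  1111  (15)
  0100  (4)
  1011  (11)
  ----
  0000  (0)
The nim-sum is 0, so this is a P-position: the player to move is in a losing position under optimal play.

Losing position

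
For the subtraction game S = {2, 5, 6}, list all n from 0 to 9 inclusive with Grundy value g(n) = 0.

0, 1, 4, 8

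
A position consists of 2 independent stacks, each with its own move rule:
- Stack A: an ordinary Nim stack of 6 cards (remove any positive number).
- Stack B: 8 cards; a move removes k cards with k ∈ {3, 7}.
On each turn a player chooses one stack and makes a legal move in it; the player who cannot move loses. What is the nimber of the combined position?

4

Stack A is a plain Nim stack of size 6, so its Grundy value is 6.
Grundy values for stack B (subtraction set {3, 7}):
k:     0  1  2  3  4  5  6  7  8
g(k):  0  0  0  1  1  1  0  2  2
So g(8) = 2.
The value of a disjunctive sum is the nim-sum of the parts.
Combined value = 6 XOR 2 = 4.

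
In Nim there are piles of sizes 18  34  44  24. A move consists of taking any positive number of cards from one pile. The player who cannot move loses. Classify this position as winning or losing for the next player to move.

Winning position

Nim-sum: 18 ⊕ 34 ⊕ 44 ⊕ 24 = 4.
The nim-sum is 4 ≠ 0, so this is an N-position: the player to move can win.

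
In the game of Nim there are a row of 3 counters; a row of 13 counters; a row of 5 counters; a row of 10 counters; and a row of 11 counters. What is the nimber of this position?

10

Compute the nim-sum pairwise:
3 ⊕ 13 = 14
14 ⊕ 5 = 11
11 ⊕ 10 = 1
1 ⊕ 11 = 10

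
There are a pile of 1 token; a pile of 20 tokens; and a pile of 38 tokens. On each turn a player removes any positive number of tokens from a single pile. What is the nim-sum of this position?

Nim-sum: 1 XOR 20 XOR 38 = 51.

51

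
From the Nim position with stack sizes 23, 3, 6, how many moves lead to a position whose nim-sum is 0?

Bitwise XOR of the heap sizes:
  10111  (23)
  00011  (3)
  00110  (6)
  -----
  10010  (18)
The overall nim-sum is X = 18. A stack of size p has a winning move iff p XOR X < p (reduce it to p XOR X).
  23: 23 XOR 18 = 5 < 23 — winning move (to 5).
  3: 3 XOR 18 = 17 ≥ 3 — no move.
  6: 6 XOR 18 = 20 ≥ 6 — no move.
That gives 1 winning move.

1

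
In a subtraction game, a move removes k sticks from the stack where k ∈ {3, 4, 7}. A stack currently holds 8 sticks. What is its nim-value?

2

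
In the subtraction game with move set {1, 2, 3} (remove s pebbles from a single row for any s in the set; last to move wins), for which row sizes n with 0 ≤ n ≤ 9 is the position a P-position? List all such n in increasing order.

Compute g(0), g(1), … for moves {1, 2, 3}:
k:     0  1  2  3  4  5  6  7  8  9
g(k):  0  1  2  3  0  1  2  3  0  1
The P-positions (g = 0) in 0..9 are 0, 4, 8.

0, 4, 8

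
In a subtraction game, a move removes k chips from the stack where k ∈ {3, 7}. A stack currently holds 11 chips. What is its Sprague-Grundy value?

0

Compute g(0), g(1), … for moves {3, 7}:
k:     0  1  2  3  4  5  6  7  8  9 10 11
g(k):  0  0  0  1  1  1  0  2  2  1  0  0
So g(11) = 0.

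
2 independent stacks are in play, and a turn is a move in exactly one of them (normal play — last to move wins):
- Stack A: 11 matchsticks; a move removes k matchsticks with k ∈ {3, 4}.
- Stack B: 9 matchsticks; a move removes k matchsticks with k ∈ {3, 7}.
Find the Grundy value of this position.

0

Build the Grundy sequence for stack A with g(k) = mex{g(k−s) : s ∈ {3, 4}, s ≤ k}:
g(0) = mex{} = 0
g(1) = mex{} = 0
g(2) = mex{} = 0
g(3) = mex{0} = 1
g(4) = mex{0} = 1
g(5) = mex{0} = 1
g(6) = mex{0,1} = 2
g(7) = mex{1} = 0
g(8) = mex{1} = 0
g(9) = mex{1,2} = 0
g(10) = mex{0,2} = 1
g(11) = mex{0} = 1
So g(11) = 1.
Grundy values for stack B (subtraction set {3, 7}):
g(0) = mex{} = 0
g(1) = mex{} = 0
g(2) = mex{} = 0
g(3) = mex{0} = 1
g(4) = mex{0} = 1
g(5) = mex{0} = 1
g(6) = mex{1} = 0
g(7) = mex{0,1} = 2
g(8) = mex{0,1} = 2
g(9) = mex{0} = 1
So g(9) = 1.
The value of a disjunctive sum is the nim-sum of the parts.
Combined value = 1 XOR 1 = 0.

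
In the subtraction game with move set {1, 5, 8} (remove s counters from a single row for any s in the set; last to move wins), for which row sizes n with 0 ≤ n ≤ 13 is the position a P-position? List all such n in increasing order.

Build the Grundy sequence with g(k) = mex{g(k−s) : s ∈ {1, 5, 8}, s ≤ k}:
k:     0  1  2  3  4  5  6  7  8  9 10 11 12 13
g(k):  0  1  0  1  0  1  0  1  2  3  2  3  2  0
The P-positions (g = 0) in 0..13 are 0, 2, 4, 6, 13.

0, 2, 4, 6, 13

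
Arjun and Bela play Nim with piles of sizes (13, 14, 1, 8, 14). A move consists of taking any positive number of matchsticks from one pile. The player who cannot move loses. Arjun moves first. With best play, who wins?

Write each in binary and XOR column by column:
  1101  (13)
  1110  (14)
  0001  (1)
  1000  (8)
  1110  (14)
  ----
  0100  (4)
The nim-sum is 4 ≠ 0, so this is an N-position: the player to move can win; Arjun has a winning move.

Arjun wins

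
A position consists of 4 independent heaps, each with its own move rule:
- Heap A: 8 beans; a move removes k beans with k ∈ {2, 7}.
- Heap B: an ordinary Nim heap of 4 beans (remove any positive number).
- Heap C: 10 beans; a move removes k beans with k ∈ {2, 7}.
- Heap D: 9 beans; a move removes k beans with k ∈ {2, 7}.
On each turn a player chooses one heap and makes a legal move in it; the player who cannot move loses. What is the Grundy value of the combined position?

6

Grundy values for heap A (subtraction set {2, 7}):
g(0) = mex{} = 0
g(1) = mex{} = 0
g(2) = mex{0} = 1
g(3) = mex{0} = 1
g(4) = mex{1} = 0
g(5) = mex{1} = 0
g(6) = mex{0} = 1
g(7) = mex{0} = 1
g(8) = mex{0,1} = 2
So g(8) = 2.
Heap B is a plain Nim heap of size 4, so its Grundy value is 4.
Grundy values for heap C (subtraction set {2, 7}):
g(0) = mex{} = 0
g(1) = mex{} = 0
g(2) = mex{0} = 1
g(3) = mex{0} = 1
g(4) = mex{1} = 0
g(5) = mex{1} = 0
g(6) = mex{0} = 1
g(7) = mex{0} = 1
g(8) = mex{0,1} = 2
g(9) = mex{1} = 0
g(10) = mex{1,2} = 0
So g(10) = 0.
Grundy values for heap D (subtraction set {2, 7}):
g(0) = mex{} = 0
g(1) = mex{} = 0
g(2) = mex{0} = 1
g(3) = mex{0} = 1
g(4) = mex{1} = 0
g(5) = mex{1} = 0
g(6) = mex{0} = 1
g(7) = mex{0} = 1
g(8) = mex{0,1} = 2
g(9) = mex{1} = 0
So g(9) = 0.
The value of a disjunctive sum is the nim-sum of the parts.
Combined value = 2 XOR 4 XOR 0 XOR 0 = 6.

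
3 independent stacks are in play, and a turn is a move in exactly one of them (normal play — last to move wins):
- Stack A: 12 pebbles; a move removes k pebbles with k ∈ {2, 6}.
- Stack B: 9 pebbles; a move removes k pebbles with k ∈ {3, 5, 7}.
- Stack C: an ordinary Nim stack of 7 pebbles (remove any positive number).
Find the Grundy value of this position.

4

Grundy values for stack A (subtraction set {2, 6}):
g(0) = mex{} = 0
g(1) = mex{} = 0
g(2) = mex{0} = 1
g(3) = mex{0} = 1
g(4) = mex{1} = 0
g(5) = mex{1} = 0
g(6) = mex{0} = 1
g(7) = mex{0} = 1
g(8) = mex{1} = 0
g(9) = mex{1} = 0
g(10) = mex{0} = 1
g(11) = mex{0} = 1
g(12) = mex{1} = 0
So g(12) = 0.
Grundy values for stack B (subtraction set {3, 5, 7}):
g(0) = mex{} = 0
g(1) = mex{} = 0
g(2) = mex{} = 0
g(3) = mex{0} = 1
g(4) = mex{0} = 1
g(5) = mex{0} = 1
g(6) = mex{0,1} = 2
g(7) = mex{0,1} = 2
g(8) = mex{0,1} = 2
g(9) = mex{0,1,2} = 3
So g(9) = 3.
Stack C is a plain Nim stack of size 7, so its Grundy value is 7.
By the Sprague-Grundy theorem, the Grundy value of a sum of independent games is the XOR of the component values.
Combined value = 0 XOR 3 XOR 7 = 4.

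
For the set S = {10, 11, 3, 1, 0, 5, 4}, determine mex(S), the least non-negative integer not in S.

2

The values 0, 1 are all present; 2 is the first non-negative integer missing from the set.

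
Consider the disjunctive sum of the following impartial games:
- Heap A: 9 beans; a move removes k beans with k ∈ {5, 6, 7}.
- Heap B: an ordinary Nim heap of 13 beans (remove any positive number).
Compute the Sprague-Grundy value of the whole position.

Grundy values for heap A (subtraction set {5, 6, 7}):
k:     0  1  2  3  4  5  6  7  8  9
g(k):  0  0  0  0  0  1  1  1  1  1
So g(9) = 1.
Heap B is a plain Nim heap of size 13, so its Grundy value is 13.
The value of a disjunctive sum is the nim-sum of the parts.
Combined value = 1 XOR 13 = 12.

12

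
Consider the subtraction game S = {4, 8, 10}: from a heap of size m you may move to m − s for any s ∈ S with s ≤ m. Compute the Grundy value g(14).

Compute g(0), g(1), … for moves {4, 8, 10}:
g(0) = mex{} = 0
g(1) = mex{} = 0
g(2) = mex{} = 0
g(3) = mex{} = 0
g(4) = mex{0} = 1
g(5) = mex{0} = 1
g(6) = mex{0} = 1
g(7) = mex{0} = 1
g(8) = mex{0,1} = 2
g(9) = mex{0,1} = 2
g(10) = mex{0,1} = 2
g(11) = mex{0,1} = 2
g(12) = mex{0,1,2} = 3
g(13) = mex{0,1,2} = 3
g(14) = mex{1,2} = 0
So g(14) = 0.

0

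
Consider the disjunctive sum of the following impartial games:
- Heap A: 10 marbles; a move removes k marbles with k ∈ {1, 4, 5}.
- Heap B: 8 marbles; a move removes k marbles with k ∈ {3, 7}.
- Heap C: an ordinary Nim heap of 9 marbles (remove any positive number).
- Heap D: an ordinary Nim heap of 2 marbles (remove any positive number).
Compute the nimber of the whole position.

9

Build the Grundy sequence for heap A with g(k) = mex{g(k−s) : s ∈ {1, 4, 5}, s ≤ k}:
g(0) = mex{} = 0
g(1) = mex{0} = 1
g(2) = mex{1} = 0
g(3) = mex{0} = 1
g(4) = mex{0,1} = 2
g(5) = mex{0,1,2} = 3
g(6) = mex{0,1,3} = 2
g(7) = mex{0,1,2} = 3
g(8) = mex{1,2,3} = 0
g(9) = mex{0,2,3} = 1
g(10) = mex{1,2,3} = 0
So g(10) = 0.
For heap B, compute g(0), g(1), … with moves {3, 7}:
g(0) = mex{} = 0
g(1) = mex{} = 0
g(2) = mex{} = 0
g(3) = mex{0} = 1
g(4) = mex{0} = 1
g(5) = mex{0} = 1
g(6) = mex{1} = 0
g(7) = mex{0,1} = 2
g(8) = mex{0,1} = 2
So g(8) = 2.
Heap C is a plain Nim heap of size 9, so its Grundy value is 9.
Heap D is a plain Nim heap of size 2, so its Grundy value is 2.
By the Sprague-Grundy theorem, the Grundy value of a sum of independent games is the XOR of the component values.
Combined value = 0 ⊕ 2 ⊕ 9 ⊕ 2 = 9.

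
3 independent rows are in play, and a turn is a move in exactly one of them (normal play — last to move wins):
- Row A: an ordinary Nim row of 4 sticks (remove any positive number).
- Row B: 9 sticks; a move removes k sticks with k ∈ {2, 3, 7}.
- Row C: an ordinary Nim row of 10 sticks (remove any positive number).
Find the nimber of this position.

12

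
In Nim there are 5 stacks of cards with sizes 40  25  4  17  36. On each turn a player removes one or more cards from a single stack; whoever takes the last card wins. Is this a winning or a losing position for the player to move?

Nim-sum: 40 XOR 25 XOR 4 XOR 17 XOR 36 = 0.
The nim-sum is 0, so this is a P-position: the player to move is in a losing position under optimal play.

Losing position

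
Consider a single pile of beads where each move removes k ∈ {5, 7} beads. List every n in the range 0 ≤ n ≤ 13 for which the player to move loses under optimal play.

0, 1, 2, 3, 4, 12, 13

Compute g(0), g(1), … for moves {5, 7}:
g(0) = mex{} = 0
g(1) = mex{} = 0
g(2) = mex{} = 0
g(3) = mex{} = 0
g(4) = mex{} = 0
g(5) = mex{0} = 1
g(6) = mex{0} = 1
g(7) = mex{0} = 1
g(8) = mex{0} = 1
g(9) = mex{0} = 1
g(10) = mex{0,1} = 2
g(11) = mex{0,1} = 2
g(12) = mex{1} = 0
g(13) = mex{1} = 0
The P-positions (g = 0) in 0..13 are 0, 1, 2, 3, 4, 12, 13.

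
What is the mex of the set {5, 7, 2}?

0

0 is not in the set, so the mex is 0.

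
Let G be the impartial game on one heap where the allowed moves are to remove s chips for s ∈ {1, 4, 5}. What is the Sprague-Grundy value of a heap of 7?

3

Build the Grundy sequence with g(k) = mex{g(k−s) : s ∈ {1, 4, 5}, s ≤ k}:
g(0) = mex{} = 0
g(1) = mex{0} = 1
g(2) = mex{1} = 0
g(3) = mex{0} = 1
g(4) = mex{0,1} = 2
g(5) = mex{0,1,2} = 3
g(6) = mex{0,1,3} = 2
g(7) = mex{0,1,2} = 3
So g(7) = 3.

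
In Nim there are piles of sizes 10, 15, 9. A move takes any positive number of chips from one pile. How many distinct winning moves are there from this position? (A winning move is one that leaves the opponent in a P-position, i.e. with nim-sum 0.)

3

Compute the nim-sum pairwise:
10 ^ 15 = 5
5 ^ 9 = 12
The overall nim-sum is X = 12. A pile of size p has a winning move iff p XOR X < p (reduce it to p XOR X).
  10: 10 XOR 12 = 6 < 10 — winning move (to 6).
  15: 15 XOR 12 = 3 < 15 — winning move (to 3).
  9: 9 XOR 12 = 5 < 9 — winning move (to 5).
That gives 3 winning moves.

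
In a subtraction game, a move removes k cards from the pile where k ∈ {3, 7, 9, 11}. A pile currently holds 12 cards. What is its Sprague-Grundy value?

Grundy values for subtraction set {3, 7, 9, 11}:
k:     0  1  2  3  4  5  6  7  8  9 10 11 12
g(k):  0  0  0  1  1  1  0  2  2  1  3  3  2
So g(12) = 2.

2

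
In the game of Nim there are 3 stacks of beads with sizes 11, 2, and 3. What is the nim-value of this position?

10

Nim-sum: 11 ^ 2 ^ 3 = 10.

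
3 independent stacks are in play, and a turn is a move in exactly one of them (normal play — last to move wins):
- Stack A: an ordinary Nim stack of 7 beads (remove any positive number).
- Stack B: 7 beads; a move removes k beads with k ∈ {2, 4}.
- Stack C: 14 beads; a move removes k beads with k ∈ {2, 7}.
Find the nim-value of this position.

7

Stack A is a plain Nim stack of size 7, so its Grundy value is 7.
Grundy values for stack B (subtraction set {2, 4}):
k:     0  1  2  3  4  5  6  7
g(k):  0  0  1  1  2  2  0  0
So g(7) = 0.
Grundy values for stack C (subtraction set {2, 7}):
g(0) = mex{} = 0
g(1) = mex{} = 0
g(2) = mex{0} = 1
g(3) = mex{0} = 1
g(4) = mex{1} = 0
g(5) = mex{1} = 0
g(6) = mex{0} = 1
g(7) = mex{0} = 1
g(8) = mex{0,1} = 2
g(9) = mex{1} = 0
g(10) = mex{1,2} = 0
g(11) = mex{0} = 1
g(12) = mex{0} = 1
g(13) = mex{1} = 0
g(14) = mex{1} = 0
So g(14) = 0.
The value of a disjunctive sum is the nim-sum of the parts.
Combined value = 7 ⊕ 0 ⊕ 0 = 7.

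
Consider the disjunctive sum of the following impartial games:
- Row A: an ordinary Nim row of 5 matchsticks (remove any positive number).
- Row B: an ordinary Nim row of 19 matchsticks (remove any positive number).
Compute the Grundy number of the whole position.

Row A is a plain Nim row of size 5, so its Grundy value is 5.
Row B is a plain Nim row of size 19, so its Grundy value is 19.
The value of a disjunctive sum is the nim-sum of the parts.
Combined value = 5 ⊕ 19 = 22.

22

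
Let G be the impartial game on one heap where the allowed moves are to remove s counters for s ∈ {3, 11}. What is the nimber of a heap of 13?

Grundy values for subtraction set {3, 11}:
g(0) = mex{} = 0
g(1) = mex{} = 0
g(2) = mex{} = 0
g(3) = mex{0} = 1
g(4) = mex{0} = 1
g(5) = mex{0} = 1
g(6) = mex{1} = 0
g(7) = mex{1} = 0
g(8) = mex{1} = 0
g(9) = mex{0} = 1
g(10) = mex{0} = 1
g(11) = mex{0} = 1
g(12) = mex{0,1} = 2
g(13) = mex{0,1} = 2
So g(13) = 2.

2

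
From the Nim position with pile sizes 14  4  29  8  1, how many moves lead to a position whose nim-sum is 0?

Write each in binary and XOR column by column:
  01110  (14)
  00100  (4)
  11101  (29)
  01000  (8)
  00001  (1)
  -----
  11110  (30)
The overall nim-sum is X = 30. A pile of size p has a winning move iff p XOR X < p (reduce it to p XOR X).
  14: 14 XOR 30 = 16 ≥ 14 — no move.
  4: 4 XOR 30 = 26 ≥ 4 — no move.
  29: 29 XOR 30 = 3 < 29 — winning move (to 3).
  8: 8 XOR 30 = 22 ≥ 8 — no move.
  1: 1 XOR 30 = 31 ≥ 1 — no move.
That gives 1 winning move.

1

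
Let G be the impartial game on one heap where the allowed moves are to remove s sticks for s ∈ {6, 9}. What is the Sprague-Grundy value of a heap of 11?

Compute g(0), g(1), … for moves {6, 9}:
g(0) = mex{} = 0
g(1) = mex{} = 0
g(2) = mex{} = 0
g(3) = mex{} = 0
g(4) = mex{} = 0
g(5) = mex{} = 0
g(6) = mex{0} = 1
g(7) = mex{0} = 1
g(8) = mex{0} = 1
g(9) = mex{0} = 1
g(10) = mex{0} = 1
g(11) = mex{0} = 1
So g(11) = 1.

1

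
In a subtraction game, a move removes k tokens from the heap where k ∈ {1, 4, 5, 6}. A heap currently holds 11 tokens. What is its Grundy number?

Grundy values for subtraction set {1, 4, 5, 6}:
g(0) = mex{} = 0
g(1) = mex{0} = 1
g(2) = mex{1} = 0
g(3) = mex{0} = 1
g(4) = mex{0,1} = 2
g(5) = mex{0,1,2} = 3
g(6) = mex{0,1,3} = 2
g(7) = mex{0,1,2} = 3
g(8) = mex{0,1,2,3} = 4
g(9) = mex{1,2,3,4} = 0
g(10) = mex{0,2,3} = 1
g(11) = mex{1,2,3} = 0
So g(11) = 0.

0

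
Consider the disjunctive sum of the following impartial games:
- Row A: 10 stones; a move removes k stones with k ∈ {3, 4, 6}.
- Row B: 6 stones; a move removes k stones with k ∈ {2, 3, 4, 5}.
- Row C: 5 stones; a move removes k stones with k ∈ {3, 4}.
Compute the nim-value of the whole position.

2

Build the Grundy sequence for row A with g(k) = mex{g(k−s) : s ∈ {3, 4, 6}, s ≤ k}:
k:     0  1  2  3  4  5  6  7  8  9 10
g(k):  0  0  0  1  1  1  2  2  2  0  0
So g(10) = 0.
Build the Grundy sequence for row B with g(k) = mex{g(k−s) : s ∈ {2, 3, 4, 5}, s ≤ k}:
g(0) = mex{} = 0
g(1) = mex{} = 0
g(2) = mex{0} = 1
g(3) = mex{0} = 1
g(4) = mex{0,1} = 2
g(5) = mex{0,1} = 2
g(6) = mex{0,1,2} = 3
So g(6) = 3.
Build the Grundy sequence for row C with g(k) = mex{g(k−s) : s ∈ {3, 4}, s ≤ k}:
k:     0  1  2  3  4  5
g(k):  0  0  0  1  1  1
So g(5) = 1.
By the Sprague-Grundy theorem, the Grundy value of a sum of independent games is the XOR of the component values.
Combined value = 0 ⊕ 3 ⊕ 1 = 2.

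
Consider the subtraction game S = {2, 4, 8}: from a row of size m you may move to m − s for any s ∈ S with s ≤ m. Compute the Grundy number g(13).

Build the Grundy sequence with g(k) = mex{g(k−s) : s ∈ {2, 4, 8}, s ≤ k}:
g(0) = mex{} = 0
g(1) = mex{} = 0
g(2) = mex{0} = 1
g(3) = mex{0} = 1
g(4) = mex{0,1} = 2
g(5) = mex{0,1} = 2
g(6) = mex{1,2} = 0
g(7) = mex{1,2} = 0
g(8) = mex{0,2} = 1
g(9) = mex{0,2} = 1
g(10) = mex{0,1} = 2
g(11) = mex{0,1} = 2
g(12) = mex{1,2} = 0
g(13) = mex{1,2} = 0
So g(13) = 0.

0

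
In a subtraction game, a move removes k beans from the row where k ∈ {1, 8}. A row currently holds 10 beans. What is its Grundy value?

1

Build the Grundy sequence with g(k) = mex{g(k−s) : s ∈ {1, 8}, s ≤ k}:
k:     0  1  2  3  4  5  6  7  8  9 10
g(k):  0  1  0  1  0  1  0  1  2  0  1
So g(10) = 1.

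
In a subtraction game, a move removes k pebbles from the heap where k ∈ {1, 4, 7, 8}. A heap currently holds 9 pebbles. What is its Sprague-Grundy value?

2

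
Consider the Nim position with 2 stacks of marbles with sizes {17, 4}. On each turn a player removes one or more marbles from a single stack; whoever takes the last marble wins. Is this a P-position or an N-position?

Compute the nim-sum pairwise:
17 ^ 4 = 21
The nim-sum is 21 ≠ 0, so this is an N-position: the player to move can win.

N-position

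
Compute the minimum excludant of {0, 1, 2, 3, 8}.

The values 0, 1, 2, 3 are all present; 4 is the first non-negative integer missing from the set.

4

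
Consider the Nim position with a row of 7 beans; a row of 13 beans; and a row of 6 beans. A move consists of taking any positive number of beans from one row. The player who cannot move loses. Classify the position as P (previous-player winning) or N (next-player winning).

N-position

Nim-sum: 7 XOR 13 XOR 6 = 12.
The nim-sum is 12 ≠ 0, so this is an N-position: the player to move can win.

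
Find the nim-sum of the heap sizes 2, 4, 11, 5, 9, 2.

3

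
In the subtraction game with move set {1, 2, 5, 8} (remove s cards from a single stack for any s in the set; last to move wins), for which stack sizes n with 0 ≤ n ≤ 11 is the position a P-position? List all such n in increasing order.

0, 3, 6, 9

Build the Grundy sequence with g(k) = mex{g(k−s) : s ∈ {1, 2, 5, 8}, s ≤ k}:
g(0) = mex{} = 0
g(1) = mex{0} = 1
g(2) = mex{0,1} = 2
g(3) = mex{1,2} = 0
g(4) = mex{0,2} = 1
g(5) = mex{0,1} = 2
g(6) = mex{1,2} = 0
g(7) = mex{0,2} = 1
g(8) = mex{0,1} = 2
g(9) = mex{1,2} = 0
g(10) = mex{0,2} = 1
g(11) = mex{0,1} = 2
The P-positions (g = 0) in 0..11 are 0, 3, 6, 9.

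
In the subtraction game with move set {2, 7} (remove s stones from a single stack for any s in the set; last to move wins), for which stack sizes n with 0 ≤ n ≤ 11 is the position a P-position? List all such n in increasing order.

0, 1, 4, 5, 9, 10

Build the Grundy sequence with g(k) = mex{g(k−s) : s ∈ {2, 7}, s ≤ k}:
k:     0  1  2  3  4  5  6  7  8  9 10 11
g(k):  0  0  1  1  0  0  1  1  2  0  0  1
The P-positions (g = 0) in 0..11 are 0, 1, 4, 5, 9, 10.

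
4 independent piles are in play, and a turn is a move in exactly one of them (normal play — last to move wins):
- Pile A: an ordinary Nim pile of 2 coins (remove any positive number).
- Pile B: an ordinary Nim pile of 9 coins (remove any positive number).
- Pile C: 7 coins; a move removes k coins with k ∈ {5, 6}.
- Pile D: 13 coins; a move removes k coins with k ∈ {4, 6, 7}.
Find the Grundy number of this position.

10

Pile A is a plain Nim pile of size 2, so its Grundy value is 2.
Pile B is a plain Nim pile of size 9, so its Grundy value is 9.
Build the Grundy sequence for pile C with g(k) = mex{g(k−s) : s ∈ {5, 6}, s ≤ k}:
g(0) = mex{} = 0
g(1) = mex{} = 0
g(2) = mex{} = 0
g(3) = mex{} = 0
g(4) = mex{} = 0
g(5) = mex{0} = 1
g(6) = mex{0} = 1
g(7) = mex{0} = 1
So g(7) = 1.
Build the Grundy sequence for pile D with g(k) = mex{g(k−s) : s ∈ {4, 6, 7}, s ≤ k}:
g(0) = mex{} = 0
g(1) = mex{} = 0
g(2) = mex{} = 0
g(3) = mex{} = 0
g(4) = mex{0} = 1
g(5) = mex{0} = 1
g(6) = mex{0} = 1
g(7) = mex{0} = 1
g(8) = mex{0,1} = 2
g(9) = mex{0,1} = 2
g(10) = mex{0,1} = 2
g(11) = mex{1} = 0
g(12) = mex{1,2} = 0
g(13) = mex{1,2} = 0
So g(13) = 0.
The value of a disjunctive sum is the nim-sum of the parts.
Combined value = 2 ⊕ 9 ⊕ 1 ⊕ 0 = 10.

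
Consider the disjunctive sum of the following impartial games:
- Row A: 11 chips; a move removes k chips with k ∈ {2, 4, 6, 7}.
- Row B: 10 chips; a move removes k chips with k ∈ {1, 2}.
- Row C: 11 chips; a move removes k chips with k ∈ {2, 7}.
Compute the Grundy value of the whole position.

1

Build the Grundy sequence for row A with g(k) = mex{g(k−s) : s ∈ {2, 4, 6, 7}, s ≤ k}:
k:     0  1  2  3  4  5  6  7  8  9 10 11
g(k):  0  0  1  1  2  2  3  3  4  0  0  1
So g(11) = 1.
Grundy values for row B (subtraction set {1, 2}):
k:     0  1  2  3  4  5  6  7  8  9 10
g(k):  0  1  2  0  1  2  0  1  2  0  1
So g(10) = 1.
Grundy values for row C (subtraction set {2, 7}):
g(0) = mex{} = 0
g(1) = mex{} = 0
g(2) = mex{0} = 1
g(3) = mex{0} = 1
g(4) = mex{1} = 0
g(5) = mex{1} = 0
g(6) = mex{0} = 1
g(7) = mex{0} = 1
g(8) = mex{0,1} = 2
g(9) = mex{1} = 0
g(10) = mex{1,2} = 0
g(11) = mex{0} = 1
So g(11) = 1.
The value of a disjunctive sum is the nim-sum of the parts.
Combined value = 1 XOR 1 XOR 1 = 1.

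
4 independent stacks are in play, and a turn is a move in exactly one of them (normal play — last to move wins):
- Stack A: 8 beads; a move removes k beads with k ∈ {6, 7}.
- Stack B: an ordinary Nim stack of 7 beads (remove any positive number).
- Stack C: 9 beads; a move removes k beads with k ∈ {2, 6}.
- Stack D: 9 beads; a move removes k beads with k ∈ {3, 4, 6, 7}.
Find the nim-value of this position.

5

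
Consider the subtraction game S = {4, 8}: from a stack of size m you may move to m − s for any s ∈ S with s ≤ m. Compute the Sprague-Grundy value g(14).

Grundy values for subtraction set {4, 8}:
g(0) = mex{} = 0
g(1) = mex{} = 0
g(2) = mex{} = 0
g(3) = mex{} = 0
g(4) = mex{0} = 1
g(5) = mex{0} = 1
g(6) = mex{0} = 1
g(7) = mex{0} = 1
g(8) = mex{0,1} = 2
g(9) = mex{0,1} = 2
g(10) = mex{0,1} = 2
g(11) = mex{0,1} = 2
g(12) = mex{1,2} = 0
g(13) = mex{1,2} = 0
g(14) = mex{1,2} = 0
So g(14) = 0.

0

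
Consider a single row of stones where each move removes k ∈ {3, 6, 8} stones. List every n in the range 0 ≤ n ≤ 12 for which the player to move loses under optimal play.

0, 1, 2, 11, 12

Grundy values for subtraction set {3, 6, 8}:
g(0) = mex{} = 0
g(1) = mex{} = 0
g(2) = mex{} = 0
g(3) = mex{0} = 1
g(4) = mex{0} = 1
g(5) = mex{0} = 1
g(6) = mex{0,1} = 2
g(7) = mex{0,1} = 2
g(8) = mex{0,1} = 2
g(9) = mex{0,1,2} = 3
g(10) = mex{0,1,2} = 3
g(11) = mex{1,2} = 0
g(12) = mex{1,2,3} = 0
The P-positions (g = 0) in 0..12 are 0, 1, 2, 11, 12.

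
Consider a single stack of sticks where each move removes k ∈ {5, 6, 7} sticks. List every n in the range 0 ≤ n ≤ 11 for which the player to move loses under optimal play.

Build the Grundy sequence with g(k) = mex{g(k−s) : s ∈ {5, 6, 7}, s ≤ k}:
g(0) = mex{} = 0
g(1) = mex{} = 0
g(2) = mex{} = 0
g(3) = mex{} = 0
g(4) = mex{} = 0
g(5) = mex{0} = 1
g(6) = mex{0} = 1
g(7) = mex{0} = 1
g(8) = mex{0} = 1
g(9) = mex{0} = 1
g(10) = mex{0,1} = 2
g(11) = mex{0,1} = 2
The P-positions (g = 0) in 0..11 are 0, 1, 2, 3, 4.

0, 1, 2, 3, 4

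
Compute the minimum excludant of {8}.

0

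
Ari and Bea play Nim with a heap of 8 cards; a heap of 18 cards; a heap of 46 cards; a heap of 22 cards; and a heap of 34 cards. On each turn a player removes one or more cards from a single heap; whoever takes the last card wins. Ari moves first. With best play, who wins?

Bea wins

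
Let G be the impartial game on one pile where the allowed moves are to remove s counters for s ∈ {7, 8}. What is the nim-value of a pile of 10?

1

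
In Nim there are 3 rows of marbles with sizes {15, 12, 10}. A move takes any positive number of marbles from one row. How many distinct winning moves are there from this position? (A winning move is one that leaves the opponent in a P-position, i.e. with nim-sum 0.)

In binary:
  1111  (15)
  1100  (12)
  1010  (10)
  ----
  1001  (9)
The overall nim-sum is X = 9. A row of size p has a winning move iff p XOR X < p (reduce it to p XOR X).
  15: 15 XOR 9 = 6 < 15 — winning move (to 6).
  12: 12 XOR 9 = 5 < 12 — winning move (to 5).
  10: 10 XOR 9 = 3 < 10 — winning move (to 3).
That gives 3 winning moves.

3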